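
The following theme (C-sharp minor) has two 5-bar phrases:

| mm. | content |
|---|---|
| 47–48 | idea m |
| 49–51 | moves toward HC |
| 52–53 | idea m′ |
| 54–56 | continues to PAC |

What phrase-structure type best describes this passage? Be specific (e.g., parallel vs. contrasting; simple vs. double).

Phrase 1 ends with a half cadence (weaker) and phrase 2 with a perfect authentic cadence (stronger): antecedent + consequent = a period.
The two phrases open with the same material (m / m′), so the period is parallel.

parallel period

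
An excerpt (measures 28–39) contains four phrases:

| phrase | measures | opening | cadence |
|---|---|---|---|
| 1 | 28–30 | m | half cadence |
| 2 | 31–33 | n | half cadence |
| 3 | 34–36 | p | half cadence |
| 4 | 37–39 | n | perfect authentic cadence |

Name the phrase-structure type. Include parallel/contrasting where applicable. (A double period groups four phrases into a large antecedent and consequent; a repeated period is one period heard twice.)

contrasting double period

Four phrases in two halves: the first half (measures 28-33) ends with a half cadence, the second (mm. 34–39) with a perfect authentic cadence — a large antecedent–consequent pair, i.e. a double period.
Phrase 3 begins with different material from phrase 1, making it contrasting.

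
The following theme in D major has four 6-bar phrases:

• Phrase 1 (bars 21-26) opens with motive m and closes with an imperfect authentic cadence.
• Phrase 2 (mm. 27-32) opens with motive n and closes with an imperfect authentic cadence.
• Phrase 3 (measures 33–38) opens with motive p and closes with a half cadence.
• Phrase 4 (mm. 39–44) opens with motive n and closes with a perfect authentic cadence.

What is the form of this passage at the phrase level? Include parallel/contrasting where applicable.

contrasting double period

Four phrases in two halves: the first half (mm. 21–32) ends with an imperfect authentic cadence, the second (bars 33–44) with a perfect authentic cadence — a large antecedent–consequent pair, i.e. a double period.
Phrase 3 begins with different material from phrase 1, making it contrasting.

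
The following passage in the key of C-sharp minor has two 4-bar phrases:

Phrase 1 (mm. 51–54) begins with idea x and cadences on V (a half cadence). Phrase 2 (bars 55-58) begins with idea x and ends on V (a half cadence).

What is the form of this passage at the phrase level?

repeated phrase

Both phrases have the same opening (x) and the same cadence (half cadence): the second is a restatement, not a consequent, so this is a repeated phrase rather than a period.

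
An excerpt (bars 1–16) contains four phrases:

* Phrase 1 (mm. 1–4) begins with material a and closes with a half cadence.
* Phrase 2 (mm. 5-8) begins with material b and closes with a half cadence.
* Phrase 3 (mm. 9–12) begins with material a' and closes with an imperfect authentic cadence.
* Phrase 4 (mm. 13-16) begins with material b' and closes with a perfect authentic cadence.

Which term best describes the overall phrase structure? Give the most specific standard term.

parallel double period

Four phrases in two halves: the first half (bars 1-8) ends with a half cadence, the second (mm. 9–16) with a perfect authentic cadence — a large antecedent–consequent pair, i.e. a double period.
Phrase 3 begins with the same material as phrase 1, making it parallel.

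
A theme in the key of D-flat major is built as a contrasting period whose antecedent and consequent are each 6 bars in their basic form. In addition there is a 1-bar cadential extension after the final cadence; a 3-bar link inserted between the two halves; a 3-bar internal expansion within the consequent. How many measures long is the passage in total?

Basic contrasting period: 6 + 6 = 12 bars.
12 (basic form) + 1 (cadential extension) + 3 (link) + 3 (internal expansion) = 19.

19 measures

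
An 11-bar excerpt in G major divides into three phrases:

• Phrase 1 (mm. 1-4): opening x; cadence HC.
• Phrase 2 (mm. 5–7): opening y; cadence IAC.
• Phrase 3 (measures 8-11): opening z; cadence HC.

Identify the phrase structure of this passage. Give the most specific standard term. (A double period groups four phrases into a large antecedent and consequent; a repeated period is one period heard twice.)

phrase group

The final phrase closes with a half cadence, which is not stronger than the preceding imperfect authentic cadence; the 3 phrases lack an overall antecedent–consequent design and so form a phrase group.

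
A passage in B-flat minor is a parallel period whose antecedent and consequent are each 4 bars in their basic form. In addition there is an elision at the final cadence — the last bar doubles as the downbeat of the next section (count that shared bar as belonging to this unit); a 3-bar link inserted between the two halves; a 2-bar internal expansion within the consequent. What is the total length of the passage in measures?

Basic parallel period: 4 + 4 = 8 bars.
8 (basic form) + 3 (link) + 2 (internal expansion) = 13.
The elision shares a bar with the next section but does not change this unit's count.

13 measures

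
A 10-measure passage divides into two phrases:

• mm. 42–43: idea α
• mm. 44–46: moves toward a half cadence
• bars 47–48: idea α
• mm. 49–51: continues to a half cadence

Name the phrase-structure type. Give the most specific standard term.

Both phrases have the same opening (α) and the same cadence (half cadence): the second is a restatement, not a consequent, so this is a repeated phrase rather than a period.

repeated phrase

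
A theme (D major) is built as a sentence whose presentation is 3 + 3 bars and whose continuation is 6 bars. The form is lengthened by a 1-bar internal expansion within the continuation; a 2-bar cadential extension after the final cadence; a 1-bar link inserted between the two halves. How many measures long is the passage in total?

16 measures

Basic sentence: 3 + 3 + 6 = 12 bars.
12 (basic form) + 1 (internal expansion) + 2 (cadential extension) + 1 (link) = 16.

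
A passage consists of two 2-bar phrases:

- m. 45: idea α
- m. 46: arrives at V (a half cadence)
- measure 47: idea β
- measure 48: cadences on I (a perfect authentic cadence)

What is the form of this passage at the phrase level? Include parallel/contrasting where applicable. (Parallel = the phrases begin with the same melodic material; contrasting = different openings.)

contrasting period

Phrase 1 ends with a half cadence (weaker) and phrase 2 with a perfect authentic cadence (stronger): antecedent + consequent = a period.
The two phrases open with different material (α / β), so the period is contrasting.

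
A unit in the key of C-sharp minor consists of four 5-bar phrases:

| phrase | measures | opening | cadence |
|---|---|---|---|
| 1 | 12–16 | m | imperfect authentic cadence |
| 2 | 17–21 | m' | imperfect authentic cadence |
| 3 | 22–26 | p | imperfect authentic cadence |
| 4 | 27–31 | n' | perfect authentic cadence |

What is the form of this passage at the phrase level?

Four phrases in two halves: the first half (bars 12–21) ends with an imperfect authentic cadence, the second (measures 22-31) with a perfect authentic cadence — a large antecedent–consequent pair, i.e. a double period.
Phrase 3 begins with different material from phrase 1, making it contrasting.

contrasting double period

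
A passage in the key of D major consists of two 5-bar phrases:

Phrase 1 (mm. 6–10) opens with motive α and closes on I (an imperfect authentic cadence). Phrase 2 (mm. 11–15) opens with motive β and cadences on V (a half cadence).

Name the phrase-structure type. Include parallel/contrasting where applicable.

phrase group

The second phrase closes with a half cadence, which is not stronger than the first phrase's imperfect authentic cadence; without a weak→strong cadential pair there is no antecedent–consequent relationship, so this is a phrase group rather than a period.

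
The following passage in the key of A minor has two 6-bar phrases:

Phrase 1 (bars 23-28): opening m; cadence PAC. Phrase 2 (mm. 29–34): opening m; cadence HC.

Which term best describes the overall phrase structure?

phrase group

The second phrase closes with a half cadence, which is not stronger than the first phrase's perfect authentic cadence; without a weak→strong cadential pair there is no antecedent–consequent relationship, so this is a phrase group rather than a period.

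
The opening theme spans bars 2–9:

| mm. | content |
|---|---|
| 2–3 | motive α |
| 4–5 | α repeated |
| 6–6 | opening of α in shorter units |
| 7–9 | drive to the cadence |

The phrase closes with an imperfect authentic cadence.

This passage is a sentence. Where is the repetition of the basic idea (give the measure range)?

measures 4–5

The presentation of a sentence is the basic idea (mm. 2-3) plus its repetition (mm. 4-5); the repetition of the basic idea is therefore measures 4–5.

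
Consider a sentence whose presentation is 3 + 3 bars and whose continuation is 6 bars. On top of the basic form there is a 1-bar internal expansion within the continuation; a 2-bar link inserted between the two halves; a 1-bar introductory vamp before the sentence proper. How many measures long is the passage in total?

16 measures

Basic sentence: 3 + 3 + 6 = 12 bars.
12 (basic form) + 1 (internal expansion) + 2 (link) + 1 (introduction) = 16.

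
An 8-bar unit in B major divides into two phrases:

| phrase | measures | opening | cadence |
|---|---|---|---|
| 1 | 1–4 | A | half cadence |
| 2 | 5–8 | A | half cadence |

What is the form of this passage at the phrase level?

Both phrases have the same opening (A) and the same cadence (half cadence): the second is a restatement, not a consequent, so this is a repeated phrase rather than a period.

repeated phrase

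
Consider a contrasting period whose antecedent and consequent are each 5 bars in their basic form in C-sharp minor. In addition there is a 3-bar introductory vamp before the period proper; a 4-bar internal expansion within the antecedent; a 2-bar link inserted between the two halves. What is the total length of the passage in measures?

19 measures

Basic contrasting period: 5 + 5 = 10 bars.
10 (basic form) + 3 (introduction) + 4 (internal expansion) + 2 (link) = 19.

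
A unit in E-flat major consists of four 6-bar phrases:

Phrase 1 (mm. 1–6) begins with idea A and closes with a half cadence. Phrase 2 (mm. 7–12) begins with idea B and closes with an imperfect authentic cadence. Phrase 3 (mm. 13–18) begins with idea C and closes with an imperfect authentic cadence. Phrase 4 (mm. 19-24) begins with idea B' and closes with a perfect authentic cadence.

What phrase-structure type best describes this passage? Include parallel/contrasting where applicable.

Four phrases in two halves: the first half (bars 1-12) ends with an imperfect authentic cadence, the second (mm. 13–24) with a perfect authentic cadence — a large antecedent–consequent pair, i.e. a double period.
Phrase 3 begins with different material from phrase 1, making it contrasting.

contrasting double period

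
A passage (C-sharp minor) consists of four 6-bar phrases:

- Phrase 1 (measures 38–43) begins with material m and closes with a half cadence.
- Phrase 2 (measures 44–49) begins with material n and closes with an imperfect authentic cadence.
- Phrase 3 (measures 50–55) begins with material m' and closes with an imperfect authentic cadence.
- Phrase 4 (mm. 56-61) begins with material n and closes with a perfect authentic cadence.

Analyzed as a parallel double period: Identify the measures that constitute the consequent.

measures 50–61

In a double period the four phrases pair into a large antecedent (phrases 1–2, ending imperfect authentic cadence) and a large consequent (phrases 3–4, ending perfect authentic cadence). The consequent spans mm. 50–61.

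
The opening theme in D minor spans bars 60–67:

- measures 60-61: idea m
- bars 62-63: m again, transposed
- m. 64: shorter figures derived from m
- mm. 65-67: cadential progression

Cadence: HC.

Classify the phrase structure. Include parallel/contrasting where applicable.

sentence

Basic idea (mm. 60–61) + its repetition (bars 62–63) form the presentation; fragmentation and cadence (mm. 64–67) form the continuation — the 8-bar whole is a sentence.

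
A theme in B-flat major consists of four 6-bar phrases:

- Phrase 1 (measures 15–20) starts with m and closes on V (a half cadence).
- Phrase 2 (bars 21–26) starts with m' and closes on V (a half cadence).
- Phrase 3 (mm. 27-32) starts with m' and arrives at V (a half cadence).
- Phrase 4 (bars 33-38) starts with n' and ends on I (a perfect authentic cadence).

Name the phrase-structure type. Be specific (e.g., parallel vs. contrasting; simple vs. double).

parallel double period

Four phrases in two halves: the first half (mm. 15-26) ends with a half cadence, the second (bars 27–38) with a perfect authentic cadence — a large antecedent–consequent pair, i.e. a double period.
Phrase 3 begins with the same material as phrase 1, making it parallel.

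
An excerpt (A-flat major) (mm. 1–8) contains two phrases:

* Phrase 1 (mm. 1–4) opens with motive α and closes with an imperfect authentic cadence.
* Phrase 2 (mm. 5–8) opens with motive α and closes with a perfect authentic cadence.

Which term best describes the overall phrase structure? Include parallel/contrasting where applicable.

Phrase 1 ends with an imperfect authentic cadence (weaker) and phrase 2 with a perfect authentic cadence (stronger): antecedent + consequent = a period.
The two phrases open with the same material (α / α), so the period is parallel.

parallel period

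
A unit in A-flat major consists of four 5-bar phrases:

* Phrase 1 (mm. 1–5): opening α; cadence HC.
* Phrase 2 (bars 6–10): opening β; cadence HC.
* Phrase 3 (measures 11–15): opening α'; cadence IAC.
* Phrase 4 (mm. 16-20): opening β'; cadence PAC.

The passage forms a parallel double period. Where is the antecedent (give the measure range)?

measures 1–10

In a double period the four phrases pair into a large antecedent (phrases 1–2, ending half cadence) and a large consequent (phrases 3–4, ending perfect authentic cadence). The antecedent spans measures 1–10.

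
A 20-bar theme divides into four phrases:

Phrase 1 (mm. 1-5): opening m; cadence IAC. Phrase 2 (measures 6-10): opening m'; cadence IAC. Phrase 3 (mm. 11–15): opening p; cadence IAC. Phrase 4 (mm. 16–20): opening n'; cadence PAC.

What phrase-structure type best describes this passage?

Four phrases in two halves: the first half (bars 1-10) ends with an imperfect authentic cadence, the second (mm. 11–20) with a perfect authentic cadence — a large antecedent–consequent pair, i.e. a double period.
Phrase 3 begins with different material from phrase 1, making it contrasting.

contrasting double period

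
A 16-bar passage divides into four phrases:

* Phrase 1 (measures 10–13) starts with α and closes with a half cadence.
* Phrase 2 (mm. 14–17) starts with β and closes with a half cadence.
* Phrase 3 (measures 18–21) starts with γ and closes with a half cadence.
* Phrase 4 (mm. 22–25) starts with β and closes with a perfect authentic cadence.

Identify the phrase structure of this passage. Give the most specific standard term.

contrasting double period

Four phrases in two halves: the first half (measures 10–17) ends with a half cadence, the second (bars 18-25) with a perfect authentic cadence — a large antecedent–consequent pair, i.e. a double period.
Phrase 3 begins with different material from phrase 1, making it contrasting.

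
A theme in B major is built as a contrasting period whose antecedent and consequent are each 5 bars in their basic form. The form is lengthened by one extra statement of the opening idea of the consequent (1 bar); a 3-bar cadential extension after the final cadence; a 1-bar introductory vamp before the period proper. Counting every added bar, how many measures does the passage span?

Basic contrasting period: 5 + 5 = 10 bars.
10 (basic form) + 1 (extra statement) + 3 (cadential extension) + 1 (introduction) = 15.

15 measures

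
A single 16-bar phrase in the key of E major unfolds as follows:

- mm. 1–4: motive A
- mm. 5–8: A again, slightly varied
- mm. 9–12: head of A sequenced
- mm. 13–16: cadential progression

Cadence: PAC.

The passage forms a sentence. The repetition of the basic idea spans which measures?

The presentation of a sentence is the basic idea (bars 1–4) plus its repetition (measures 5–8); the repetition of the basic idea is therefore bars 5–8.

measures 5–8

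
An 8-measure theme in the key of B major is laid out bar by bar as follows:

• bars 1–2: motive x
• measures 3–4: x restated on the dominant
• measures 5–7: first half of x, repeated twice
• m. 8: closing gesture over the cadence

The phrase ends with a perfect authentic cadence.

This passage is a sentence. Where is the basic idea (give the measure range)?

The presentation of a sentence is the basic idea (bars 1-2) plus its repetition (mm. 3-4); the basic idea is therefore mm. 1–2.

measures 1–2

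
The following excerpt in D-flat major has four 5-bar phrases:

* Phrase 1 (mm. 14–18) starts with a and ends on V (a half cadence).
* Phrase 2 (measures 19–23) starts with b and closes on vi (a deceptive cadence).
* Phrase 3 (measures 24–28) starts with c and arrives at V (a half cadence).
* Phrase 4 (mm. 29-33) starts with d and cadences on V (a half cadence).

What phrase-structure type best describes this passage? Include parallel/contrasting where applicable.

Phrase 4 ends with a half cadence, no stronger than phrase 2's deceptive cadence, so the four phrases do not form a double period; nor do phrases 3–4 duplicate 1–2, so it is not a repeated period. With no phrase reaching a conclusive cadence, the passage is a phrase group.

phrase group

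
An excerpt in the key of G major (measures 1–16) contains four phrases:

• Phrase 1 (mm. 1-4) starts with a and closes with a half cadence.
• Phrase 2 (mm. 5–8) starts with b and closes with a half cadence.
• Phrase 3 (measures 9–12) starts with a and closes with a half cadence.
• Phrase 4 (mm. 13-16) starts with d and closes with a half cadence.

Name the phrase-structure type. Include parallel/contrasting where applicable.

phrase group

Phrase 4 ends with a half cadence, no stronger than phrase 2's half cadence, so the four phrases do not form a double period; nor do phrases 3–4 duplicate 1–2, so it is not a repeated period. With no phrase reaching a conclusive cadence, the passage is a phrase group.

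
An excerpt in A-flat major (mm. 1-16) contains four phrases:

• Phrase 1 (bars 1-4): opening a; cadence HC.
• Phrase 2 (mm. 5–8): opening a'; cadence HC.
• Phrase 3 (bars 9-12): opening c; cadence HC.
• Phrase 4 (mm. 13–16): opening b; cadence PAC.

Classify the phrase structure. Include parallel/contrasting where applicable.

contrasting double period

Four phrases in two halves: the first half (bars 1–8) ends with a half cadence, the second (measures 9-16) with a perfect authentic cadence — a large antecedent–consequent pair, i.e. a double period.
Phrase 3 begins with different material from phrase 1, making it contrasting.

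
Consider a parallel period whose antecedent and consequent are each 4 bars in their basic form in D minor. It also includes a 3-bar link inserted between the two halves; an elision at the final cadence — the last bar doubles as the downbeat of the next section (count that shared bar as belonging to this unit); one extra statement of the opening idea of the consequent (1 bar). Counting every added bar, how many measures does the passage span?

12 measures

Basic parallel period: 4 + 4 = 8 bars.
8 (basic form) + 3 (link) + 1 (extra statement) = 12.
The elision shares a bar with the next section but does not change this unit's count.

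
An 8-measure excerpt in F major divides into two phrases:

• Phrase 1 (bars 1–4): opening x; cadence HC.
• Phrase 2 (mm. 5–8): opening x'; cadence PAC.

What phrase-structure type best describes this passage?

Phrase 1 ends with a half cadence (weaker) and phrase 2 with a perfect authentic cadence (stronger): antecedent + consequent = a period.
The two phrases open with the same material (x / x'), so the period is parallel.

parallel period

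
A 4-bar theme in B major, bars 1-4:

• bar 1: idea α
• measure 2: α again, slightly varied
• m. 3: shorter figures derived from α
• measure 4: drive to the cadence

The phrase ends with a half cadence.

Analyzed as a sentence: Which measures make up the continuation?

After the presentation (mm. 1–2), the continuation covers the fragmentation through the cadence: mm. 3-4.

measures 3–4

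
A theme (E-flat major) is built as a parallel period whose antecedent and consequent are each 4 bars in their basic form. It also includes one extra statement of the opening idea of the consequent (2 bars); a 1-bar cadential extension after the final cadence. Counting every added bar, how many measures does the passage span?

11 measures

Basic parallel period: 4 + 4 = 8 bars.
8 (basic form) + 2 (extra statement) + 1 (cadential extension) = 11.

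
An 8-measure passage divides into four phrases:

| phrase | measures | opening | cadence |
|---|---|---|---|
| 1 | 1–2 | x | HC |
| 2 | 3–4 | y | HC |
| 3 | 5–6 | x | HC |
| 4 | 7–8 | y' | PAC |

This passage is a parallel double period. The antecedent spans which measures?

measures 1–4

In a double period the four phrases pair into a large antecedent (phrases 1–2, ending half cadence) and a large consequent (phrases 3–4, ending perfect authentic cadence). The antecedent spans mm. 1–4.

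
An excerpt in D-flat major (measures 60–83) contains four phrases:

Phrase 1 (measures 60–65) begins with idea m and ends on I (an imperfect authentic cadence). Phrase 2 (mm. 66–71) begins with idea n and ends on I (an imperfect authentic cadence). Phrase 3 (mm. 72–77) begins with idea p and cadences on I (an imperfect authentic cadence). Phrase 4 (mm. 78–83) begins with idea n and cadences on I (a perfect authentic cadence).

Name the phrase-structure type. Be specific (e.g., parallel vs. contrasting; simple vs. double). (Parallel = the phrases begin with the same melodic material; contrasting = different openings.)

contrasting double period

Four phrases in two halves: the first half (bars 60–71) ends with an imperfect authentic cadence, the second (bars 72–83) with a perfect authentic cadence — a large antecedent–consequent pair, i.e. a double period.
Phrase 3 begins with different material from phrase 1, making it contrasting.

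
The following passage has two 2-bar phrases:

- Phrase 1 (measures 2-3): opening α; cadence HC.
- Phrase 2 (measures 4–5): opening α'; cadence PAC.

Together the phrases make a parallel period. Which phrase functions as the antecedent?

phrase 1

The phrase ending with the weaker cadence (half cadence) is the antecedent; the one ending more conclusively (perfect authentic cadence) is the consequent. The antecedent is phrase 1.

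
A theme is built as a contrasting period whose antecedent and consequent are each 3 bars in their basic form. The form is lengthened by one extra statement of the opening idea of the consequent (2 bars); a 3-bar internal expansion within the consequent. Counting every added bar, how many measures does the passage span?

11 measures

Basic contrasting period: 3 + 3 = 6 bars.
6 (basic form) + 2 (extra statement) + 3 (internal expansion) = 11.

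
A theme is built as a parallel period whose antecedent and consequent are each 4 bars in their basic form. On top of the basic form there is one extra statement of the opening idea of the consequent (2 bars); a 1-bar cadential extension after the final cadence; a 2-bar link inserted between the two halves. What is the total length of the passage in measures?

Basic parallel period: 4 + 4 = 8 bars.
8 (basic form) + 2 (extra statement) + 1 (cadential extension) + 2 (link) = 13.

13 measures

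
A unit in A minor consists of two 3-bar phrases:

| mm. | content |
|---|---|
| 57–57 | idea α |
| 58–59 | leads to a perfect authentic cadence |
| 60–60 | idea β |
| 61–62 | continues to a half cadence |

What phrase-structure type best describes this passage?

phrase group

The second phrase closes with a half cadence, which is not stronger than the first phrase's perfect authentic cadence; without a weak→strong cadential pair there is no antecedent–consequent relationship, so this is a phrase group rather than a period.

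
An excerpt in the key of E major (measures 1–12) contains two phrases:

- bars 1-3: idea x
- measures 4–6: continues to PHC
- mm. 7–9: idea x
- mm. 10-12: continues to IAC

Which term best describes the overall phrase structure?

parallel period

Phrase 1 ends with a Phrygian half cadence (weaker) and phrase 2 with an imperfect authentic cadence (stronger): antecedent + consequent = a period.
The two phrases open with the same material (x / x), so the period is parallel.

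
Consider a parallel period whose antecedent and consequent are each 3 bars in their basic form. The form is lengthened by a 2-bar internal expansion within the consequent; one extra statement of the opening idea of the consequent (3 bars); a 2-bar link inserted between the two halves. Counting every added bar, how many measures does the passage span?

13 measures

Basic parallel period: 3 + 3 = 6 bars.
6 (basic form) + 2 (internal expansion) + 3 (extra statement) + 2 (link) = 13.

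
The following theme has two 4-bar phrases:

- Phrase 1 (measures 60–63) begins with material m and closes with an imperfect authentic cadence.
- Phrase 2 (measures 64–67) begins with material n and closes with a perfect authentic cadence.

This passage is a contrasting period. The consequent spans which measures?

The antecedent is the phrase ending with the weaker cadence (imperfect authentic cadence, phrase 1) and the consequent the one ending more conclusively (perfect authentic cadence, phrase 2); the consequent is bars 64–67.

measures 64–67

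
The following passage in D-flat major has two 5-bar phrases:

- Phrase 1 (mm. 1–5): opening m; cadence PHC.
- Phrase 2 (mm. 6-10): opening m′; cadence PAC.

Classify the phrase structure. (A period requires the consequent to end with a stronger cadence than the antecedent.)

Phrase 1 ends with a Phrygian half cadence (weaker) and phrase 2 with a perfect authentic cadence (stronger): antecedent + consequent = a period.
The two phrases open with the same material (m / m′), so the period is parallel.

parallel period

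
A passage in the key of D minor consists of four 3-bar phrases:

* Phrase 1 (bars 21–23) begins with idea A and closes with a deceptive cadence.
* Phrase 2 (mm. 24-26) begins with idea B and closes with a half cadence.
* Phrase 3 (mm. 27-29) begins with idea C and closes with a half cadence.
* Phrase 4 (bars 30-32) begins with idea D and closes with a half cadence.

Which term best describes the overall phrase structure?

phrase group

Phrase 4 ends with a half cadence, no stronger than phrase 2's half cadence, so the four phrases do not form a double period; nor do phrases 3–4 duplicate 1–2, so it is not a repeated period. With no phrase reaching a conclusive cadence, the passage is a phrase group.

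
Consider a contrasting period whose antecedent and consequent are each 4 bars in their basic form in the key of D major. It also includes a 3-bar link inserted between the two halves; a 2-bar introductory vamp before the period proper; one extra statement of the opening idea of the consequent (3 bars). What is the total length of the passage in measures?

Basic contrasting period: 4 + 4 = 8 bars.
8 (basic form) + 3 (link) + 2 (introduction) + 3 (extra statement) = 16.

16 measures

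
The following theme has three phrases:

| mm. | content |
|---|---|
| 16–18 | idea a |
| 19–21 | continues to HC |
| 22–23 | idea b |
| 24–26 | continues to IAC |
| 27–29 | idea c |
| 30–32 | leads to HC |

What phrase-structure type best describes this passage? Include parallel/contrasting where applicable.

The final phrase closes with a half cadence, which is not stronger than the preceding imperfect authentic cadence; the 3 phrases lack an overall antecedent–consequent design and so form a phrase group.

phrase group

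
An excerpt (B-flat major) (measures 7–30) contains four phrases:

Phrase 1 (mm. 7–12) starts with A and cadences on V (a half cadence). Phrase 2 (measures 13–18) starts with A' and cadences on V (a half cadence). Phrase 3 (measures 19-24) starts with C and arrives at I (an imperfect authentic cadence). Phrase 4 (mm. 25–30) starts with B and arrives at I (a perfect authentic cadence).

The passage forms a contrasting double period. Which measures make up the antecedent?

In a double period the first pair of phrases (ending half cadence) is the large antecedent and the second pair (ending perfect authentic cadence) is the large consequent; the antecedent is measures 7–18.

measures 7–18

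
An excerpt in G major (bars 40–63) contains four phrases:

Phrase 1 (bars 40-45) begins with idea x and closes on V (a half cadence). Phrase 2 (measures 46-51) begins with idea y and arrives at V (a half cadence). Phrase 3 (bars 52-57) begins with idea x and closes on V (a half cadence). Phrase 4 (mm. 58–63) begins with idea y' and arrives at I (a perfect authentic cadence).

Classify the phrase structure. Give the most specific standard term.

parallel double period

Four phrases in two halves: the first half (bars 40–51) ends with a half cadence, the second (mm. 52-63) with a perfect authentic cadence — a large antecedent–consequent pair, i.e. a double period.
Phrase 3 begins with the same material as phrase 1, making it parallel.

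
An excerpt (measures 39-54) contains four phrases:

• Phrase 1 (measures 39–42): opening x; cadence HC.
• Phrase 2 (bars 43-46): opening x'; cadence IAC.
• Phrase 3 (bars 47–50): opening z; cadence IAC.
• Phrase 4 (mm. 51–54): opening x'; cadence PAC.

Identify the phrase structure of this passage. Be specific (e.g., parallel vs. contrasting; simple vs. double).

contrasting double period

Four phrases in two halves: the first half (bars 39-46) ends with an imperfect authentic cadence, the second (mm. 47-54) with a perfect authentic cadence — a large antecedent–consequent pair, i.e. a double period.
Phrase 3 begins with different material from phrase 1, making it contrasting.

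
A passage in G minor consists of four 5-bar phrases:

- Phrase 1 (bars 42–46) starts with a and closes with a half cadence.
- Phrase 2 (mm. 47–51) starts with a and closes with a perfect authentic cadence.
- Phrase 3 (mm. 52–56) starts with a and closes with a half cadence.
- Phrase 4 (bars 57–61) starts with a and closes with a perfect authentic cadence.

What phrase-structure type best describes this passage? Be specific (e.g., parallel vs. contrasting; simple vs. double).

The cadence pattern HC–PAC–HC–PAC is weak–strong twice, and phrases 3–4 restate phrases 1–2: a period heard twice, not a double period (which would end weakly at phrase 2).

repeated period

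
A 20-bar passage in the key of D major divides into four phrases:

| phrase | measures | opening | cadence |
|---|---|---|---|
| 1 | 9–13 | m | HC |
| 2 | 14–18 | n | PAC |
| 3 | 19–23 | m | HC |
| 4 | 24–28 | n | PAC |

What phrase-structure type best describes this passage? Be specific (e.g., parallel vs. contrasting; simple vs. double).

repeated period

The cadence pattern HC–PAC–HC–PAC is weak–strong twice, and phrases 3–4 restate phrases 1–2: a period heard twice, not a double period (which would end weakly at phrase 2).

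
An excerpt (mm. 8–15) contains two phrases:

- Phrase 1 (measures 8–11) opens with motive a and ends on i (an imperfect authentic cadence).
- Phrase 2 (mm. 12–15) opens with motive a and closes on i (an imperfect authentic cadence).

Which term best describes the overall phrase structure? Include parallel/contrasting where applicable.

Both phrases have the same opening (a) and the same cadence (imperfect authentic cadence): the second is a restatement, not a consequent, so this is a repeated phrase rather than a period.

repeated phrase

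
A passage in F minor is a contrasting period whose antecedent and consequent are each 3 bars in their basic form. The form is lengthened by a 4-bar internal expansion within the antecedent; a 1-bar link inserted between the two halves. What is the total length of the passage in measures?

Basic contrasting period: 3 + 3 = 6 bars.
6 (basic form) + 4 (internal expansion) + 1 (link) = 11.

11 measures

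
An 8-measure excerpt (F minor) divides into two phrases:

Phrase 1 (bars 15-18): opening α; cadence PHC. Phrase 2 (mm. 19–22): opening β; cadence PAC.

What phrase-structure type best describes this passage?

contrasting period

Phrase 1 ends with a Phrygian half cadence (weaker) and phrase 2 with a perfect authentic cadence (stronger): antecedent + consequent = a period.
The two phrases open with different material (α / β), so the period is contrasting.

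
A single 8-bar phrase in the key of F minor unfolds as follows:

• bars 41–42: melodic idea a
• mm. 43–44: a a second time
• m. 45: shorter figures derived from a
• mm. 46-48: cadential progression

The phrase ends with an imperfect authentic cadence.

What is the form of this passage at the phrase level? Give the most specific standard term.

sentence

Basic idea (bars 41–42) + its repetition (mm. 43–44) form the presentation; fragmentation and cadence (mm. 45–48) form the continuation — the 8-bar whole is a sentence.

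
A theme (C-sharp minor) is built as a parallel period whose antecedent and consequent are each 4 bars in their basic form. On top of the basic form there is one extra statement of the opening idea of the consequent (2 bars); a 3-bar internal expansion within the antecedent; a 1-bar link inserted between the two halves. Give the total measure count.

14 measures

Basic parallel period: 4 + 4 = 8 bars.
8 (basic form) + 2 (extra statement) + 3 (internal expansion) + 1 (link) = 14.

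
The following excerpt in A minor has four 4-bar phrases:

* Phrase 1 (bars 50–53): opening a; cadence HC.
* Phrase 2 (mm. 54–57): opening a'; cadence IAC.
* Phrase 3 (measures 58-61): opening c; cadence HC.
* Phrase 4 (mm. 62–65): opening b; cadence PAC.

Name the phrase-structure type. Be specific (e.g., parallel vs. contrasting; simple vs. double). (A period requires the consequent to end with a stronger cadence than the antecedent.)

Four phrases in two halves: the first half (mm. 50–57) ends with an imperfect authentic cadence, the second (measures 58-65) with a perfect authentic cadence — a large antecedent–consequent pair, i.e. a double period.
Phrase 3 begins with different material from phrase 1, making it contrasting.

contrasting double period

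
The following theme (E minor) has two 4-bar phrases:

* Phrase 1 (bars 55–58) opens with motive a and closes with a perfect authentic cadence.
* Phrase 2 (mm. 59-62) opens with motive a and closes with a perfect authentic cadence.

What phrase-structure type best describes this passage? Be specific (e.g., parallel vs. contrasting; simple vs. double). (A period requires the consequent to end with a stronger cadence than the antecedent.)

Both phrases have the same opening (a) and the same cadence (perfect authentic cadence): the second is a restatement, not a consequent, so this is a repeated phrase rather than a period.

repeated phrase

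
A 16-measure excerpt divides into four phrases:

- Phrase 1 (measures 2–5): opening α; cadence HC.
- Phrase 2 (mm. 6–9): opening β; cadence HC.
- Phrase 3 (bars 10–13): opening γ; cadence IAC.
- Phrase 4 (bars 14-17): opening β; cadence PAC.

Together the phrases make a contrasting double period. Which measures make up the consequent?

measures 10–17

In a double period the first pair of phrases (ending half cadence) is the large antecedent and the second pair (ending perfect authentic cadence) is the large consequent; the consequent is measures 10–17.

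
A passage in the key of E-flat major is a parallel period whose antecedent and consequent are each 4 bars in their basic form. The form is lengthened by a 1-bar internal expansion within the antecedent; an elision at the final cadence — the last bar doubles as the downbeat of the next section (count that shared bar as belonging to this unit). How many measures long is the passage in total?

Basic parallel period: 4 + 4 = 8 bars.
8 (basic form) + 1 (internal expansion) = 9.
The elision shares a bar with the next section but does not change this unit's count.

9 measures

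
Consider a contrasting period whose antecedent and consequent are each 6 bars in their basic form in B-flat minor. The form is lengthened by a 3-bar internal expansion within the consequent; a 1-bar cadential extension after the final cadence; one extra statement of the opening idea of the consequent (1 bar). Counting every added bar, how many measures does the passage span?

17 measures

Basic contrasting period: 6 + 6 = 12 bars.
12 (basic form) + 3 (internal expansion) + 1 (cadential extension) + 1 (extra statement) = 17.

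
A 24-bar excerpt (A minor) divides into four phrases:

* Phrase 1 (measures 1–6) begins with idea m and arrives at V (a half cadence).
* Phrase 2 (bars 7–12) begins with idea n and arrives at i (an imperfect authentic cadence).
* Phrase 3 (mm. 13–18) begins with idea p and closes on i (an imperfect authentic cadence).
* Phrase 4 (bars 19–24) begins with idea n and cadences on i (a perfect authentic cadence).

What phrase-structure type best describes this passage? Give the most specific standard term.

contrasting double period

Four phrases in two halves: the first half (bars 1–12) ends with an imperfect authentic cadence, the second (measures 13–24) with a perfect authentic cadence — a large antecedent–consequent pair, i.e. a double period.
Phrase 3 begins with different material from phrase 1, making it contrasting.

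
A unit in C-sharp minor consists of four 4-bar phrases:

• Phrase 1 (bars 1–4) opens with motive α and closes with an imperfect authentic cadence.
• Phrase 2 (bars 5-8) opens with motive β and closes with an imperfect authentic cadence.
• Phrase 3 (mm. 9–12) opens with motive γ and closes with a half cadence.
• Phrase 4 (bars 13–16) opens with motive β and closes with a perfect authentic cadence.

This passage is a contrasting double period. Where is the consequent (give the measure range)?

measures 9–16

In a double period the four phrases pair into a large antecedent (phrases 1–2, ending imperfect authentic cadence) and a large consequent (phrases 3–4, ending perfect authentic cadence). The consequent spans bars 9–16.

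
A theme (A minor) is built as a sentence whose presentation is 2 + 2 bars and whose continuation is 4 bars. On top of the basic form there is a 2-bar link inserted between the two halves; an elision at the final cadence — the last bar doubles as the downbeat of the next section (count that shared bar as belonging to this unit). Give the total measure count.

10 measures

Basic sentence: 2 + 2 + 4 = 8 bars.
8 (basic form) + 2 (link) = 10.
The elision shares a bar with the next section but does not change this unit's count.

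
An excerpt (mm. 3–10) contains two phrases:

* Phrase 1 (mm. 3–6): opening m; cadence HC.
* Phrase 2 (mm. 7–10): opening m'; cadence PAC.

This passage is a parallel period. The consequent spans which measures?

The antecedent is the phrase ending with the weaker cadence (half cadence, phrase 1) and the consequent the one ending more conclusively (perfect authentic cadence, phrase 2); the consequent is measures 7–10.

measures 7–10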